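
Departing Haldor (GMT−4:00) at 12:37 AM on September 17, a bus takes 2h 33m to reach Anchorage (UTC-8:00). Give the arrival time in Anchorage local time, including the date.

Anchorage is 4:00 behind Haldor.
After 2 hours and 33 minutes it is 3:10 AM in Haldor.
Shift by the zone difference: 3:10 AM − 4:00 = 11:10 PM on Sep 16 in Anchorage.

11:10 PM on September 16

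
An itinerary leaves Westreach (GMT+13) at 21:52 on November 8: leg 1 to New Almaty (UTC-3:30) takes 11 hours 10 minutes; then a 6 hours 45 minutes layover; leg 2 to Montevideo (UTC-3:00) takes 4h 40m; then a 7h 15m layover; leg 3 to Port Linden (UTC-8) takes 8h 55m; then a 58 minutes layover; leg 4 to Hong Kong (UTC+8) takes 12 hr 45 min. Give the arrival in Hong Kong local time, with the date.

Convert departure to UTC: 21:52 − 13:00 = 08:52 UTC on Nov 8.
Add 11 hours 10 minutes leg 1 → 20:02 UTC.
Add 6 hours 45 minutes layover in New Almaty → 02:47 UTC (Nov 9).
Add 4 hours and 40 minutes leg 2 → 07:27 UTC.
Add 7 hours and 15 minutes layover in Montevideo → 14:42 UTC.
Add 8 hours 55 minutes leg 3 → 23:37 UTC.
Add 58 minutes layover in Port Linden → 00:35 UTC (Nov 10).
Add 12 hours 45 minutes leg 4 → 13:20 UTC.
Hong Kong is UTC+8:00, so local arrival = 13:20 + 8:00 = 21:20 on Nov 10.

21:20 on November 10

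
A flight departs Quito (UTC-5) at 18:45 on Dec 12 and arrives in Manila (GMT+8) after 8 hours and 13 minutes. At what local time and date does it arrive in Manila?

15:58 on Dec 13

Convert departure to UTC: 18:45 + 5:00 = 23:45 UTC on Dec 12.
Add 8 hours 13 minutes travel time → 07:58 UTC (Dec 13).
Manila is UTC+8:00, so local arrival = 07:58 + 8:00 = 15:58 on Dec 13.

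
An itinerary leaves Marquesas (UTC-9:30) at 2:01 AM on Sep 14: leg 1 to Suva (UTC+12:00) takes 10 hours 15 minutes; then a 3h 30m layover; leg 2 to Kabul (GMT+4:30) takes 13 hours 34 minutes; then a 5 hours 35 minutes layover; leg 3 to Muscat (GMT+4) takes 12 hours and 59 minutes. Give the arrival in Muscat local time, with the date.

1:24 PM on Sep 16

Convert departure to UTC: 2:01 AM + 9:30 = 11:31 AM UTC on Sep 14.
Add 10 hours and 15 minutes leg 1 → 9:46 PM UTC.
Add 3 hours and 30 minutes layover in Suva → 1:16 AM UTC (Sep 15).
Add 13 hours 34 minutes leg 2 → 2:50 PM UTC.
Add 5 hours 35 minutes layover in Kabul → 8:25 PM UTC.
Add 12 hours and 59 minutes leg 3 → 9:24 AM UTC (Sep 16).
Muscat is UTC+4:00, so local arrival = 9:24 AM + 4:00 = 1:24 PM on Sep 16.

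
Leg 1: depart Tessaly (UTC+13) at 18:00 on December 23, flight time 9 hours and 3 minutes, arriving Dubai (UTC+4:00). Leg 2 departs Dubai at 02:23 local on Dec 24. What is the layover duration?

Convert departure to UTC: 18:00 − 13:00 = 05:00 UTC on Dec 23.
Add 9 hours and 3 minutes flight time → 14:03 UTC.
Dubai is UTC+4:00, so local arrival = 14:03 + 4:00 = 18:03 on Dec 23.
Layover = 02:23 − 18:03 (+1 day) = 8 hours 20 minutes.

8 hours 20 minutes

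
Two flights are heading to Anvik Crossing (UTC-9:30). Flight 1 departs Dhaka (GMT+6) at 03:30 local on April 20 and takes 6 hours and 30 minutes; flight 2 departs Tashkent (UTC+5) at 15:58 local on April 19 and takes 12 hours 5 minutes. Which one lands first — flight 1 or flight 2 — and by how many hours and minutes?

Flight 1 in UTC: 03:30 − 6:00 = 21:30 on Apr 19.
+6 hours and 30 minutes → arrive 04:00 UTC on Apr 20.
Flight 2 in UTC: 15:58 − 5:00 = 10:58 on Apr 19.
+12 hours and 5 minutes → arrive 23:03 UTC on Apr 19.
Flight 2 lands earlier by 4 hours 57 minutes.

the second, by 4 hours 57 minutes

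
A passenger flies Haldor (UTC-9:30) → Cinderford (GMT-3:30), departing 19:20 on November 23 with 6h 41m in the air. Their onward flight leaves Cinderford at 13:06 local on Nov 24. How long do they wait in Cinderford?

5 hours 5 minutes

Convert departure to UTC: 19:20 + 9:30 = 04:50 UTC on Nov 24.
Add 6 hours 41 minutes flight time → 11:31 UTC.
Cinderford is UTC−3:30, so local arrival = 11:31 − 3:30 = 08:01 on Nov 24.
Layover = 13:06 − 08:01 = 5 hours 5 minutes.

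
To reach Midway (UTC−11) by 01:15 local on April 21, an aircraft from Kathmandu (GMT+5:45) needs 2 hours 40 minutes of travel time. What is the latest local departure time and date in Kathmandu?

Target arrival in UTC: 01:15 + 11:00 = 12:15 on Apr 21.
Subtract 2 hours and 40 minutes → departure 09:35 UTC on Apr 21.
Kathmandu is UTC+5:45: 09:35 + 5:45 = 15:20 on Apr 21.

15:20 on Apr 21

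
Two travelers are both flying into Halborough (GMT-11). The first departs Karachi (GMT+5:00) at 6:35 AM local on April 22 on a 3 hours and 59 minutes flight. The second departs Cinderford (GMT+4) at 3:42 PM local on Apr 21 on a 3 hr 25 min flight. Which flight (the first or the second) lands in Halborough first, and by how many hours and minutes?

the second, by 14 hours 27 minutes

Flight 1 in UTC: 6:35 AM − 5:00 = 1:35 AM on Apr 22.
+3 hours and 59 minutes → arrive 5:34 AM UTC on Apr 22.
Flight 2 in UTC: 3:42 PM − 4:00 = 11:42 AM on Apr 21.
+3 hours and 25 minutes → arrive 3:07 PM UTC on Apr 21.
Flight 2 lands earlier by 14 hours 27 minutes.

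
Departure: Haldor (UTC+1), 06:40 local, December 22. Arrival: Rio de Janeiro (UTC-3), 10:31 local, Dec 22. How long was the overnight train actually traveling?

7 hours 51 minutes

Departure in UTC: 06:40 − 1:00 = 05:40 on Dec 22.
Arrival in UTC: 10:31 + 3:00 = 13:31 on Dec 22.
Elapsed = 13:31 − 05:40 = 7 hours 51 minutes.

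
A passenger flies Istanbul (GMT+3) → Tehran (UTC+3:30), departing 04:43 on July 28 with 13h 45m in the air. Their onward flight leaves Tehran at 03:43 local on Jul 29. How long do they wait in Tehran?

8 hours 45 minutes

Convert departure to UTC: 04:43 − 3:00 = 01:43 UTC on Jul 28.
Add 13 hours 45 minutes flight time → 15:28 UTC.
Tehran is UTC+3:30, so local arrival = 15:28 + 3:30 = 18:58 on Jul 28.
Layover = 03:43 − 18:58 (+1 day) = 8 hours 45 minutes.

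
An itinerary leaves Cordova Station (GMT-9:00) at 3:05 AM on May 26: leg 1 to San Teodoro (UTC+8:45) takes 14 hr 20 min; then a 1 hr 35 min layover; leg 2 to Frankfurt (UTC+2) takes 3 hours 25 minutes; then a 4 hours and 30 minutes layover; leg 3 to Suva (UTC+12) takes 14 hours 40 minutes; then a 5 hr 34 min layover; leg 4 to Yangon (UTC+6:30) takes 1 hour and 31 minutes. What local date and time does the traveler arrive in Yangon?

4:10 PM on May 28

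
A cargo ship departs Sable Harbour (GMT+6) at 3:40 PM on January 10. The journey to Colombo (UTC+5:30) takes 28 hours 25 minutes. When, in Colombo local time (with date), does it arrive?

Convert departure to UTC: 3:40 PM − 6:00 = 9:40 AM UTC on Jan 10.
Add 28 hours 25 minutes travel time → 2:05 PM UTC (Jan 11).
Colombo is UTC+5:30, so local arrival = 2:05 PM + 5:30 = 7:35 PM on Jan 11.

7:35 PM on Jan 11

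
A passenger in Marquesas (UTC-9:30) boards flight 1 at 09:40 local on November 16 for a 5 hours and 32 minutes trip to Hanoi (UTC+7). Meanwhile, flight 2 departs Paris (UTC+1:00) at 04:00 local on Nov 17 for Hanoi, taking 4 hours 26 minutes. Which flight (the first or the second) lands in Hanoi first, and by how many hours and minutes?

the first, by 6 hours 44 minutes

Flight 1 in UTC: 09:40 + 9:30 = 19:10 on Nov 16.
+5 hours 32 minutes → arrive 00:42 UTC on Nov 17.
Flight 2 in UTC: 04:00 − 1:00 = 03:00 on Nov 17.
+4 hours and 26 minutes → arrive 07:26 UTC on Nov 17.
Flight 1 lands earlier by 6 hours 44 minutes.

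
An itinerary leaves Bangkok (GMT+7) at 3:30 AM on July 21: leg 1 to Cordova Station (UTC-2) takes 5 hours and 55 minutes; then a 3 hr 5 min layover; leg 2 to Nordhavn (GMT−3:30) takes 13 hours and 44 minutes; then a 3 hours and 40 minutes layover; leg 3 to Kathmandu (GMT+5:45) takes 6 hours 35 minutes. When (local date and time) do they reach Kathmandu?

11:14 AM on July 22

Convert departure to UTC: 3:30 AM − 7:00 = 8:30 PM UTC on Jul 20.
Add 5 hours and 55 minutes leg 1 → 2:25 AM UTC (Jul 21).
Add 3 hours and 5 minutes layover in Cordova Station → 5:30 AM UTC.
Add 13 hours 44 minutes leg 2 → 7:14 PM UTC.
Add 3 hours and 40 minutes layover in Nordhavn → 10:54 PM UTC.
Add 6 hours and 35 minutes leg 3 → 5:29 AM UTC (Jul 22).
Kathmandu is UTC+5:45, so local arrival = 5:29 AM + 5:45 = 11:14 AM on Jul 22.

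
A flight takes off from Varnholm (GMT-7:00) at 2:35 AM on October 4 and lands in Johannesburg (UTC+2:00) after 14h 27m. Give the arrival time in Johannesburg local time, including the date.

2:02 AM on October 5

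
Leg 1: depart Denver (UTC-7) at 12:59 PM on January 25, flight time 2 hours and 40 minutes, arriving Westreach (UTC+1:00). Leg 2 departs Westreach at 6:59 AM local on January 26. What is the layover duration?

7 hours 20 minutes

Convert departure to UTC: 12:59 PM + 7:00 = 7:59 PM UTC on Jan 25.
Add 2 hours and 40 minutes flight time → 10:39 PM UTC.
Westreach is UTC+1:00, so local arrival = 10:39 PM + 1:00 = 11:39 PM on Jan 25.
Layover = 6:59 AM − 11:39 PM (+1 day) = 7 hours 20 minutes.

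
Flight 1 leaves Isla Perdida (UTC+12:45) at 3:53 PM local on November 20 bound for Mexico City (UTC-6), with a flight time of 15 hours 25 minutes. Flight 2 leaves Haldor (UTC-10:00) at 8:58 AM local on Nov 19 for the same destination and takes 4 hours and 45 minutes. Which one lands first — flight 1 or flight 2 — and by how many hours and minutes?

Flight 1 in UTC: 3:53 PM − 12:45 = 3:08 AM on Nov 20.
+15 hours 25 minutes → arrive 6:33 PM UTC on Nov 20.
Flight 2 in UTC: 8:58 AM + 10:00 = 6:58 PM on Nov 19.
+4 hours 45 minutes → arrive 11:43 PM UTC on Nov 19.
Flight 2 lands earlier by 18 hours 50 minutes.

the second, by 18 hours 50 minutes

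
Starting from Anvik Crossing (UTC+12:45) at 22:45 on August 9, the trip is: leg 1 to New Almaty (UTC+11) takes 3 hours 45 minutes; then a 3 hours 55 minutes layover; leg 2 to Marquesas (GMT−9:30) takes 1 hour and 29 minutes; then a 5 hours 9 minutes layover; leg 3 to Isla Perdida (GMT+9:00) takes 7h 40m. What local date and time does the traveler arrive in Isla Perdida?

Convert departure to UTC: 22:45 − 12:45 = 10:00 UTC on Aug 9.
Add 3 hours 45 minutes leg 1 → 13:45 UTC.
Add 3 hours and 55 minutes layover in New Almaty → 17:40 UTC.
Add 1 hour 29 minutes leg 2 → 19:09 UTC.
Add 5 hours 9 minutes layover in Marquesas → 00:18 UTC (Aug 10).
Add 7 hours 40 minutes leg 3 → 07:58 UTC.
Isla Perdida is UTC+9:00, so local arrival = 07:58 + 9:00 = 16:58 on Aug 10.

16:58 on August 10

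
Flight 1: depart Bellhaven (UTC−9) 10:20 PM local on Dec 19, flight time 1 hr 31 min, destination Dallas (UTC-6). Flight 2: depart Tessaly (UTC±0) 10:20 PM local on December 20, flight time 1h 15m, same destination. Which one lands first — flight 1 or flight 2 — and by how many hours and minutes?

the first, by 14 hours 44 minutes

Flight 1 in UTC: 10:20 PM + 9:00 = 7:20 AM on Dec 20.
+1 hour 31 minutes → arrive 8:51 AM UTC on Dec 20.
Flight 2 departs at 10:20 PM UTC (Dec 20).
+1 hour 15 minutes → arrive 11:35 PM UTC on Dec 20.
Flight 1 lands earlier by 14 hours 44 minutes.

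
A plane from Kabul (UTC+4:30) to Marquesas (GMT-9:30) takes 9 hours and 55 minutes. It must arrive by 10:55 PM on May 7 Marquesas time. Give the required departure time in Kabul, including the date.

3:00 AM on May 8

Target arrival in UTC: 10:55 PM + 9:30 = 8:25 AM on May 8.
Subtract 9 hours 55 minutes → departure 10:30 PM UTC on May 7.
Kabul is UTC+4:30: 10:30 PM + 4:30 = 3:00 AM on May 8.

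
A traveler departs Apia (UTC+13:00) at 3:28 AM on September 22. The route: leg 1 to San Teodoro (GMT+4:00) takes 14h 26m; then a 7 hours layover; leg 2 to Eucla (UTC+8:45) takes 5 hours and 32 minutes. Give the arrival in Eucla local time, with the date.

Convert departure to UTC: 3:28 AM − 13:00 = 2:28 PM UTC on Sep 21.
Add 14 hours 26 minutes leg 1 → 4:54 AM UTC (Sep 22).
Add 7 hours layover in San Teodoro → 11:54 AM UTC.
Add 5 hours and 32 minutes leg 2 → 5:26 PM UTC.
Eucla is UTC+8:45, so local arrival = 5:26 PM + 8:45 = 2:11 AM on Sep 23.

2:11 AM on September 23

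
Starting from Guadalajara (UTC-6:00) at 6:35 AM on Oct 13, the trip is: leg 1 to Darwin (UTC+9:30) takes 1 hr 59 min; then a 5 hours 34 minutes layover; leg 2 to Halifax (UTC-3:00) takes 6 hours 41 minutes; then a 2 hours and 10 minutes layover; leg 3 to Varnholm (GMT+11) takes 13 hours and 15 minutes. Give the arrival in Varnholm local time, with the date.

Convert departure to UTC: 6:35 AM + 6:00 = 12:35 PM UTC on Oct 13.
Add 1 hour and 59 minutes leg 1 → 2:34 PM UTC.
Add 5 hours 34 minutes layover in Darwin → 8:08 PM UTC.
Add 6 hours 41 minutes leg 2 → 2:49 AM UTC (Oct 14).
Add 2 hours 10 minutes layover in Halifax → 4:59 AM UTC.
Add 13 hours 15 minutes leg 3 → 6:14 PM UTC.
Varnholm is UTC+11:00, so local arrival = 6:14 PM + 11:00 = 5:14 AM on Oct 15.

5:14 AM on October 15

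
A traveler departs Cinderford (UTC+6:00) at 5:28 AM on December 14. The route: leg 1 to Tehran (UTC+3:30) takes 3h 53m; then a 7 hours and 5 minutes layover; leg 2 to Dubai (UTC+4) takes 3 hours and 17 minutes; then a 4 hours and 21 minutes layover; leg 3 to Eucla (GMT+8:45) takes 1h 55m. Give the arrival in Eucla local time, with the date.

Convert departure to UTC: 5:28 AM − 6:00 = 11:28 PM UTC on Dec 13.
Add 3 hours and 53 minutes leg 1 → 3:21 AM UTC (Dec 14).
Add 7 hours and 5 minutes layover in Tehran → 10:26 AM UTC.
Add 3 hours 17 minutes leg 2 → 1:43 PM UTC.
Add 4 hours and 21 minutes layover in Dubai → 6:04 PM UTC.
Add 1 hour and 55 minutes leg 3 → 7:59 PM UTC.
Eucla is UTC+8:45, so local arrival = 7:59 PM + 8:45 = 4:44 AM on Dec 15.

4:44 AM on December 15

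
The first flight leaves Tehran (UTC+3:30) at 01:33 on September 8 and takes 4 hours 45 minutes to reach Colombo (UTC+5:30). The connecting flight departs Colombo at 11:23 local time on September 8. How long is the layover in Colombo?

3 hours 5 minutes

Convert departure to UTC: 01:33 − 3:30 = 22:03 UTC on Sep 7.
Add 4 hours and 45 minutes flight time → 02:48 UTC (Sep 8).
Colombo is UTC+5:30, so local arrival = 02:48 + 5:30 = 08:18 on Sep 8.
Layover = 11:23 − 08:18 = 3 hours 5 minutes.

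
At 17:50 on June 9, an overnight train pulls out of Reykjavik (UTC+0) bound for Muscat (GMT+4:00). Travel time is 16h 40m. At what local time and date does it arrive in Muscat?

14:30 on Jun 10

Reykjavik is at UTC+0, so departure is already 17:50 UTC on Jun 9.
Add 16 hours and 40 minutes travel time → 10:30 UTC (Jun 10).
Muscat is UTC+4:00, so local arrival = 10:30 + 4:00 = 14:30 on Jun 10.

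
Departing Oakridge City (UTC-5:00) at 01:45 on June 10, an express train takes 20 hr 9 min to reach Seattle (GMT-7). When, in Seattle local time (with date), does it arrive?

19:54 on June 10

Convert departure to UTC: 01:45 + 5:00 = 06:45 UTC on Jun 10.
Add 20 hours 9 minutes travel time → 02:54 UTC (Jun 11).
Seattle is UTC−7:00, so local arrival = 02:54 − 7:00 = 19:54 on Jun 10.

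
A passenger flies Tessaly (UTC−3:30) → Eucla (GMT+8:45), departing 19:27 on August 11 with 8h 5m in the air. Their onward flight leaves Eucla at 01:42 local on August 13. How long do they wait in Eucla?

9 hours 55 minutes

Convert departure to UTC: 19:27 + 3:30 = 22:57 UTC on Aug 11.
Add 8 hours and 5 minutes flight time → 07:02 UTC (Aug 12).
Eucla is UTC+8:45, so local arrival = 07:02 + 8:45 = 15:47 on Aug 12.
Layover = 01:42 − 15:47 (+1 day) = 9 hours 55 minutes.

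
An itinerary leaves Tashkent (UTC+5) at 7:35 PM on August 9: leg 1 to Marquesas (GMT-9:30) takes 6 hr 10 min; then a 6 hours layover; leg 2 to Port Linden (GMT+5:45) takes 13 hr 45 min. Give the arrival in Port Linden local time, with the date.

Convert departure to UTC: 7:35 PM − 5:00 = 2:35 PM UTC on Aug 9.
Add 6 hours 10 minutes leg 1 → 8:45 PM UTC.
Add 6 hours layover in Marquesas → 2:45 AM UTC (Aug 10).
Add 13 hours and 45 minutes leg 2 → 4:30 PM UTC.
Port Linden is UTC+5:45, so local arrival = 4:30 PM + 5:45 = 10:15 PM on Aug 10.

10:15 PM on August 10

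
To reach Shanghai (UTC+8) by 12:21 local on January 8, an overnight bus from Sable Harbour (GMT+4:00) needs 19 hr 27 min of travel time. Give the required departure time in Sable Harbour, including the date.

12:54 on January 7

Target arrival in UTC: 12:21 − 8:00 = 04:21 on Jan 8.
Subtract 19 hours and 27 minutes → departure 08:54 UTC on Jan 7.
Sable Harbour is UTC+4:00: 08:54 + 4:00 = 12:54 on Jan 7.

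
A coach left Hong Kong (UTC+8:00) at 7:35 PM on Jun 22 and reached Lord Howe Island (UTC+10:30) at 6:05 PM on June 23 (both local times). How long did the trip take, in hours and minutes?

Departure in UTC: 7:35 PM − 8:00 = 11:35 AM on Jun 22.
Arrival in UTC: 6:05 PM − 10:30 = 7:35 AM on Jun 23.
Elapsed = 7:35 AM − 11:35 AM (+1 day) = 20 hours.

20 hours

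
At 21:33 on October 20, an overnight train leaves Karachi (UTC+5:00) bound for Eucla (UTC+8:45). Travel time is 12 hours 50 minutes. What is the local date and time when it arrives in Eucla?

Convert departure to UTC: 21:33 − 5:00 = 16:33 UTC on Oct 20.
Add 12 hours 50 minutes travel time → 05:23 UTC (Oct 21).
Eucla is UTC+8:45, so local arrival = 05:23 + 8:45 = 14:08 on Oct 21.

14:08 on October 21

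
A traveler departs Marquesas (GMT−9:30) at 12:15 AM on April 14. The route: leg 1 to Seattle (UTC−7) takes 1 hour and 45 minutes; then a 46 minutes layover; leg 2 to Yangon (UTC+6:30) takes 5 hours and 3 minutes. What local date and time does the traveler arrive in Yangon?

Convert departure to UTC: 12:15 AM + 9:30 = 9:45 AM UTC on Apr 14.
Add 1 hour and 45 minutes leg 1 → 11:30 AM UTC.
Add 46 minutes layover in Seattle → 12:16 PM UTC.
Add 5 hours and 3 minutes leg 2 → 5:19 PM UTC.
Yangon is UTC+6:30, so local arrival = 5:19 PM + 6:30 = 11:49 PM on Apr 14.

11:49 PM on Apr 14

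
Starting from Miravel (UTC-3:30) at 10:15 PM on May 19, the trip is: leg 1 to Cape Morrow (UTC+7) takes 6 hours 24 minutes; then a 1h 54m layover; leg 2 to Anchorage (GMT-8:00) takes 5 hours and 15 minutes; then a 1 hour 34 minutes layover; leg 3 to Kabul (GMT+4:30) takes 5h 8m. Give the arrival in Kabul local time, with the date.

Convert departure to UTC: 10:15 PM + 3:30 = 1:45 AM UTC on May 20.
Add 6 hours 24 minutes leg 1 → 8:09 AM UTC.
Add 1 hour and 54 minutes layover in Cape Morrow → 10:03 AM UTC.
Add 5 hours 15 minutes leg 2 → 3:18 PM UTC.
Add 1 hour 34 minutes layover in Anchorage → 4:52 PM UTC.
Add 5 hours and 8 minutes leg 3 → 10:00 PM UTC.
Kabul is UTC+4:30, so local arrival = 10:00 PM + 4:30 = 2:30 AM on May 21.

2:30 AM on May 21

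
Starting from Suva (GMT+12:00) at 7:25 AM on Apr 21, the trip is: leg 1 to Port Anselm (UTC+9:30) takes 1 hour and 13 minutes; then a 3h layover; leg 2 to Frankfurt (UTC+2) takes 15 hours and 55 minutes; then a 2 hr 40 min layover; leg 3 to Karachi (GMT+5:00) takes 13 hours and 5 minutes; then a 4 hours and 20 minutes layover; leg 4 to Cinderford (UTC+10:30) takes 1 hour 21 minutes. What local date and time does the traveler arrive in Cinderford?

11:29 PM on April 22

Convert departure to UTC: 7:25 AM − 12:00 = 7:25 PM UTC on Apr 20.
Add 1 hour 13 minutes leg 1 → 8:38 PM UTC.
Add 3 hours layover in Port Anselm → 11:38 PM UTC.
Add 15 hours and 55 minutes leg 2 → 3:33 PM UTC (Apr 21).
Add 2 hours and 40 minutes layover in Frankfurt → 6:13 PM UTC.
Add 13 hours and 5 minutes leg 3 → 7:18 AM UTC (Apr 22).
Add 4 hours and 20 minutes layover in Karachi → 11:38 AM UTC.
Add 1 hour and 21 minutes leg 4 → 12:59 PM UTC.
Cinderford is UTC+10:30, so local arrival = 12:59 PM + 10:30 = 11:29 PM on Apr 22.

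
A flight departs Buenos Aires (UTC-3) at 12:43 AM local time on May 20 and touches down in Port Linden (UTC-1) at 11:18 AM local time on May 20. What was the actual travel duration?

8 hours 35 minutes

Departure in UTC: 12:43 AM + 3:00 = 3:43 AM on May 20.
Arrival in UTC: 11:18 AM + 1:00 = 12:18 PM on May 20.
Elapsed = 12:18 PM − 3:43 AM = 8 hours 35 minutes.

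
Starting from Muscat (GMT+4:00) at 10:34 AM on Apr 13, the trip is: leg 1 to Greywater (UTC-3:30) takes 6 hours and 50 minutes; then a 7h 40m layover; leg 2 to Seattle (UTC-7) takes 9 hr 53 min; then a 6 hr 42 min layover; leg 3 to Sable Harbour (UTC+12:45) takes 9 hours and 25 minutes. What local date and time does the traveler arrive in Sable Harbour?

Convert departure to UTC: 10:34 AM − 4:00 = 6:34 AM UTC on Apr 13.
Add 6 hours and 50 minutes leg 1 → 1:24 PM UTC.
Add 7 hours and 40 minutes layover in Greywater → 9:04 PM UTC.
Add 9 hours and 53 minutes leg 2 → 6:57 AM UTC (Apr 14).
Add 6 hours and 42 minutes layover in Seattle → 1:39 PM UTC.
Add 9 hours 25 minutes leg 3 → 11:04 PM UTC.
Sable Harbour is UTC+12:45, so local arrival = 11:04 PM + 12:45 = 11:49 AM on Apr 15.

11:49 AM on Apr 15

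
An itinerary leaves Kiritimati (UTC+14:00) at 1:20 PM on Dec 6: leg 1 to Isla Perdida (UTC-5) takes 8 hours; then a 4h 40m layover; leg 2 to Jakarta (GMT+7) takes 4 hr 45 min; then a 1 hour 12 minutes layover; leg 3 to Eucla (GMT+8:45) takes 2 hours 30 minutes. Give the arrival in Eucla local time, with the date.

Convert departure to UTC: 1:20 PM − 14:00 = 11:20 PM UTC on Dec 5.
Add 8 hours leg 1 → 7:20 AM UTC (Dec 6).
Add 4 hours and 40 minutes layover in Isla Perdida → 12:00 PM UTC.
Add 4 hours and 45 minutes leg 2 → 4:45 PM UTC.
Add 1 hour and 12 minutes layover in Jakarta → 5:57 PM UTC.
Add 2 hours and 30 minutes leg 3 → 8:27 PM UTC.
Eucla is UTC+8:45, so local arrival = 8:27 PM + 8:45 = 5:12 AM on Dec 7.

5:12 AM on December 7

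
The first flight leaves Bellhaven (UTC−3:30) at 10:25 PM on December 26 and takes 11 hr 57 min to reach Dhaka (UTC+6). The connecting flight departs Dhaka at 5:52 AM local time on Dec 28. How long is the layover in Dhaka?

10 hours

Convert departure to UTC: 10:25 PM + 3:30 = 1:55 AM UTC on Dec 27.
Add 11 hours and 57 minutes flight time → 1:52 PM UTC.
Dhaka is UTC+6:00, so local arrival = 1:52 PM + 6:00 = 7:52 PM on Dec 27.
Layover = 5:52 AM − 7:52 PM (+1 day) = 10 hours.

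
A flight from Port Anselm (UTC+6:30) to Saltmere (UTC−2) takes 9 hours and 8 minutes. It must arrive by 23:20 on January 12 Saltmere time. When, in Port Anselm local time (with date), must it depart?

22:42 on Jan 12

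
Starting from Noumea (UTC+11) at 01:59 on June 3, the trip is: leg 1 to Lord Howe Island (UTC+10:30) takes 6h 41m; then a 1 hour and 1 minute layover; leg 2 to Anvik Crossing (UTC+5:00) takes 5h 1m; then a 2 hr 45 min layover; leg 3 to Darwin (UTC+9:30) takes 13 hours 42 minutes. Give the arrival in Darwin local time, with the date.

Convert departure to UTC: 01:59 − 11:00 = 14:59 UTC on Jun 2.
Add 6 hours and 41 minutes leg 1 → 21:40 UTC.
Add 1 hour and 1 minute layover in Lord Howe Island → 22:41 UTC.
Add 5 hours 1 minute leg 2 → 03:42 UTC (Jun 3).
Add 2 hours 45 minutes layover in Anvik Crossing → 06:27 UTC.
Add 13 hours and 42 minutes leg 3 → 20:09 UTC.
Darwin is UTC+9:30, so local arrival = 20:09 + 9:30 = 05:39 on Jun 4.

05:39 on Jun 4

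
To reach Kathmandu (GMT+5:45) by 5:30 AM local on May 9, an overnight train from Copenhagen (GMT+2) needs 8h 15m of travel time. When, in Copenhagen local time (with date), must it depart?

5:30 PM on May 8

Target arrival in UTC: 5:30 AM − 5:45 = 11:45 PM on May 8.
Subtract 8 hours 15 minutes → departure 3:30 PM UTC on May 8.
Copenhagen is UTC+2:00: 3:30 PM + 2:00 = 5:30 PM on May 8.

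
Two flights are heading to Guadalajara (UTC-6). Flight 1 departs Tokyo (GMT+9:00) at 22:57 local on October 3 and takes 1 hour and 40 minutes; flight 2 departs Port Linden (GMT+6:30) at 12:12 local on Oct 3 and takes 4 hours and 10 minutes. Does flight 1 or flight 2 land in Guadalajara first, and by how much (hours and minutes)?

the second, by 5 hours 45 minutes

Flight 1 in UTC: 22:57 − 9:00 = 13:57 on Oct 3.
+1 hour and 40 minutes → arrive 15:37 UTC on Oct 3.
Flight 2 in UTC: 12:12 − 6:30 = 05:42 on Oct 3.
+4 hours and 10 minutes → arrive 09:52 UTC on Oct 3.
Flight 2 lands earlier by 5 hours 45 minutes.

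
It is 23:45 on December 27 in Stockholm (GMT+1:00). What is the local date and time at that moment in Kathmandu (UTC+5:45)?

In UTC: 23:45 − 1:00 = 22:45 on Dec 27.
Kathmandu is UTC+5:45: 22:45 + 5:45 = 04:30 on Dec 28.

04:30 on December 28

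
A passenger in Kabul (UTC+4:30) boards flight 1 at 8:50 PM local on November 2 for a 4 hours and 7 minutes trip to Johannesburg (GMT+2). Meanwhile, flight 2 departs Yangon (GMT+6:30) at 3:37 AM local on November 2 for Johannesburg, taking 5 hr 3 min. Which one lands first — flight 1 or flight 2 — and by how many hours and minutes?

the second, by 18 hours 17 minutes

Flight 1 in UTC: 8:50 PM − 4:30 = 4:20 PM on Nov 2.
+4 hours and 7 minutes → arrive 8:27 PM UTC on Nov 2.
Flight 2 in UTC: 3:37 AM − 6:30 = 9:07 PM on Nov 1.
+5 hours 3 minutes → arrive 2:10 AM UTC on Nov 2.
Flight 2 lands earlier by 18 hours 17 minutes.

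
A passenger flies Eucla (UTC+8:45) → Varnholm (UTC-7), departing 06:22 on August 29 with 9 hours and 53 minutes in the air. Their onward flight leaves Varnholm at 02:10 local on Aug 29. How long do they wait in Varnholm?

Convert departure to UTC: 06:22 − 8:45 = 21:37 UTC on Aug 28.
Add 9 hours and 53 minutes flight time → 07:30 UTC (Aug 29).
Varnholm is UTC−7:00, so local arrival = 07:30 − 7:00 = 00:30 on Aug 29.
Layover = 02:10 − 00:30 = 1 hour 40 minutes.

1 hour 40 minutes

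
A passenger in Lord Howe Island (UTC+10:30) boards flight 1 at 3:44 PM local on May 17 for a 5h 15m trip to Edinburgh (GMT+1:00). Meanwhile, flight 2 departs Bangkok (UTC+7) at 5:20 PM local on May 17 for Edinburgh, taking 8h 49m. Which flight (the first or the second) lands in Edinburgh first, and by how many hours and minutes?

Flight 1 in UTC: 3:44 PM − 10:30 = 5:14 AM on May 17.
+5 hours 15 minutes → arrive 10:29 AM UTC on May 17.
Flight 2 in UTC: 5:20 PM − 7:00 = 10:20 AM on May 17.
+8 hours and 49 minutes → arrive 7:09 PM UTC on May 17.
Flight 1 lands earlier by 8 hours 40 minutes.

the first, by 8 hours 40 minutes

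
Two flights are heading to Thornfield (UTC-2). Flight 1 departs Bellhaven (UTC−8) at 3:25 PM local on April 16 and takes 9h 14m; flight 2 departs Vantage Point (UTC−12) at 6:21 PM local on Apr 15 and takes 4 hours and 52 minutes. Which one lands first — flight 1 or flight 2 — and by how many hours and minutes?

the second, by 21 hours 26 minutes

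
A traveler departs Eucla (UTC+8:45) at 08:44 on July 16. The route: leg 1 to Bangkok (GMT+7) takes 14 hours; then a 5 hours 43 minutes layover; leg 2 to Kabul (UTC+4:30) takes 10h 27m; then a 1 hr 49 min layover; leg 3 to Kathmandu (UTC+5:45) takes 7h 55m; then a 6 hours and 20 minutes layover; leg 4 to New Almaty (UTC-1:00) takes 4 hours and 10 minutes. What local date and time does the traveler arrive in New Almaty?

01:23 on Jul 18

Convert departure to UTC: 08:44 − 8:45 = 23:59 UTC on Jul 15.
Add 14 hours leg 1 → 13:59 UTC (Jul 16).
Add 5 hours 43 minutes layover in Bangkok → 19:42 UTC.
Add 10 hours 27 minutes leg 2 → 06:09 UTC (Jul 17).
Add 1 hour and 49 minutes layover in Kabul → 07:58 UTC.
Add 7 hours 55 minutes leg 3 → 15:53 UTC.
Add 6 hours and 20 minutes layover in Kathmandu → 22:13 UTC.
Add 4 hours and 10 minutes leg 4 → 02:23 UTC (Jul 18).
New Almaty is UTC−1:00, so local arrival = 02:23 − 1:00 = 01:23 on Jul 18.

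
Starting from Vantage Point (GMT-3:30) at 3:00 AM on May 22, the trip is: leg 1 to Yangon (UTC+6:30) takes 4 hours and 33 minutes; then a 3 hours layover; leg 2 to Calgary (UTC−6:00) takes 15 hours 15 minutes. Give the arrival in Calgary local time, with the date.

Convert departure to UTC: 3:00 AM + 3:30 = 6:30 AM UTC on May 22.
Add 4 hours and 33 minutes leg 1 → 11:03 AM UTC.
Add 3 hours layover in Yangon → 2:03 PM UTC.
Add 15 hours and 15 minutes leg 2 → 5:18 AM UTC (May 23).
Calgary is UTC−6:00, so local arrival = 5:18 AM − 6:00 = 11:18 PM on May 22.

11:18 PM on May 22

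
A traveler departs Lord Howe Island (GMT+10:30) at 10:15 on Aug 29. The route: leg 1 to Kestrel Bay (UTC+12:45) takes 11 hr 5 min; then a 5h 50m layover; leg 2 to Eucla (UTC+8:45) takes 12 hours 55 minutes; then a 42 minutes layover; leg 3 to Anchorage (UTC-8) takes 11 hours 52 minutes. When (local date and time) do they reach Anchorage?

Convert departure to UTC: 10:15 − 10:30 = 23:45 UTC on Aug 28.
Add 11 hours 5 minutes leg 1 → 10:50 UTC (Aug 29).
Add 5 hours and 50 minutes layover in Kestrel Bay → 16:40 UTC.
Add 12 hours 55 minutes leg 2 → 05:35 UTC (Aug 30).
Add 42 minutes layover in Eucla → 06:17 UTC.
Add 11 hours and 52 minutes leg 3 → 18:09 UTC.
Anchorage is UTC−8:00, so local arrival = 18:09 − 8:00 = 10:09 on Aug 30.

10:09 on Aug 30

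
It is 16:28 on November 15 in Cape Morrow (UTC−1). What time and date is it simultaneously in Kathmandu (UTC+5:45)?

23:13 on November 15

In UTC: 16:28 + 1:00 = 17:28 on Nov 15.
Kathmandu is UTC+5:45: 17:28 + 5:45 = 23:13 on Nov 15.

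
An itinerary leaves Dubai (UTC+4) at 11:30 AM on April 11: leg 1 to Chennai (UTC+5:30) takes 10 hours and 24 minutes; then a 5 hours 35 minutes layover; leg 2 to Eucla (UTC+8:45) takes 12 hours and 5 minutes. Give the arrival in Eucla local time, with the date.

8:19 PM on April 12

Convert departure to UTC: 11:30 AM − 4:00 = 7:30 AM UTC on Apr 11.
Add 10 hours and 24 minutes leg 1 → 5:54 PM UTC.
Add 5 hours 35 minutes layover in Chennai → 11:29 PM UTC.
Add 12 hours 5 minutes leg 2 → 11:34 AM UTC (Apr 12).
Eucla is UTC+8:45, so local arrival = 11:34 AM + 8:45 = 8:19 PM on Apr 12.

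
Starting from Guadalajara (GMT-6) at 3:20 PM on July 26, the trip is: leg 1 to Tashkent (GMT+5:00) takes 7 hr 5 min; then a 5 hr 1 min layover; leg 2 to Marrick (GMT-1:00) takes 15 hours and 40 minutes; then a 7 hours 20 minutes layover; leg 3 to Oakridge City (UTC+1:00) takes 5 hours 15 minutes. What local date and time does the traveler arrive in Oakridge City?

Convert departure to UTC: 3:20 PM + 6:00 = 9:20 PM UTC on Jul 26.
Add 7 hours and 5 minutes leg 1 → 4:25 AM UTC (Jul 27).
Add 5 hours 1 minute layover in Tashkent → 9:26 AM UTC.
Add 15 hours and 40 minutes leg 2 → 1:06 AM UTC (Jul 28).
Add 7 hours and 20 minutes layover in Marrick → 8:26 AM UTC.
Add 5 hours and 15 minutes leg 3 → 1:41 PM UTC.
Oakridge City is UTC+1:00, so local arrival = 1:41 PM + 1:00 = 2:41 PM on Jul 28.

2:41 PM on July 28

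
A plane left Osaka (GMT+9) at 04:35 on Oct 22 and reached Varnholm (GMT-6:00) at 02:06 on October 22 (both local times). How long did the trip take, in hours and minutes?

Departure in UTC: 04:35 − 9:00 = 19:35 on Oct 21.
Arrival in UTC: 02:06 + 6:00 = 08:06 on Oct 22.
Elapsed = 08:06 − 19:35 (+1 day) = 12 hours 31 minutes.

12 hours 31 minutes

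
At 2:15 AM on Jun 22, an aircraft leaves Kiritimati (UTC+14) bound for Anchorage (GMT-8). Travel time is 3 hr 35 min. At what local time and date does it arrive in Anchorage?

7:50 AM on Jun 21

Anchorage is 22:00 behind Kiritimati.
After 3 hours 35 minutes it is 5:50 AM in Kiritimati.
Shift by the zone difference: 5:50 AM − 22:00 = 7:50 AM on Jun 21 in Anchorage.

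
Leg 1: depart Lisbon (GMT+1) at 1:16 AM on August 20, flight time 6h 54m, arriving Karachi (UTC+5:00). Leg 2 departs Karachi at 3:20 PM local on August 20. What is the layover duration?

Convert departure to UTC: 1:16 AM − 1:00 = 12:16 AM UTC on Aug 20.
Add 6 hours 54 minutes flight time → 7:10 AM UTC.
Karachi is UTC+5:00, so local arrival = 7:10 AM + 5:00 = 12:10 PM on Aug 20.
Layover = 3:20 PM − 12:10 PM = 3 hours 10 minutes.

3 hours 10 minutes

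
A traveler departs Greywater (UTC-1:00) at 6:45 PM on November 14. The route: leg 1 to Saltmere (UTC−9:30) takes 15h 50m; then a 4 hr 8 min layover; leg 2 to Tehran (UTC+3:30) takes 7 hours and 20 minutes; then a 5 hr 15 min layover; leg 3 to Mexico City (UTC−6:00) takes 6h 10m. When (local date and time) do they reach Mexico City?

Convert departure to UTC: 6:45 PM + 1:00 = 7:45 PM UTC on Nov 14.
Add 15 hours and 50 minutes leg 1 → 11:35 AM UTC (Nov 15).
Add 4 hours and 8 minutes layover in Saltmere → 3:43 PM UTC.
Add 7 hours 20 minutes leg 2 → 11:03 PM UTC.
Add 5 hours and 15 minutes layover in Tehran → 4:18 AM UTC (Nov 16).
Add 6 hours 10 minutes leg 3 → 10:28 AM UTC.
Mexico City is UTC−6:00, so local arrival = 10:28 AM − 6:00 = 4:28 AM on Nov 16.

4:28 AM on November 16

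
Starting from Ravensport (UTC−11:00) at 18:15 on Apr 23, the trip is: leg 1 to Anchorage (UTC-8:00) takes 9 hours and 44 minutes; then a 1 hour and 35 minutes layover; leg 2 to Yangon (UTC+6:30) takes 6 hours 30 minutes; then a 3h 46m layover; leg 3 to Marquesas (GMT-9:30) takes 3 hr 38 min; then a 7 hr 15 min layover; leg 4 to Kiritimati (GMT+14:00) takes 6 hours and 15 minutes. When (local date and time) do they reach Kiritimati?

Convert departure to UTC: 18:15 + 11:00 = 05:15 UTC on Apr 24.
Add 9 hours and 44 minutes leg 1 → 14:59 UTC.
Add 1 hour 35 minutes layover in Anchorage → 16:34 UTC.
Add 6 hours 30 minutes leg 2 → 23:04 UTC.
Add 3 hours 46 minutes layover in Yangon → 02:50 UTC (Apr 25).
Add 3 hours and 38 minutes leg 3 → 06:28 UTC.
Add 7 hours 15 minutes layover in Marquesas → 13:43 UTC.
Add 6 hours 15 minutes leg 4 → 19:58 UTC.
Kiritimati is UTC+14:00, so local arrival = 19:58 + 14:00 = 09:58 on Apr 26.

09:58 on Apr 26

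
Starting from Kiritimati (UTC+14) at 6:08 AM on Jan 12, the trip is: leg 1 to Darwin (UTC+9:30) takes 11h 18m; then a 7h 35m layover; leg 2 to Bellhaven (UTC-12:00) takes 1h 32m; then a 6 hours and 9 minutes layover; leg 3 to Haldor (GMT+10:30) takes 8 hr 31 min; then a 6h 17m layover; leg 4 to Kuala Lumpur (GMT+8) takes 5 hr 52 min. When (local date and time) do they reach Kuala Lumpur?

Convert departure to UTC: 6:08 AM − 14:00 = 4:08 PM UTC on Jan 11.
Add 11 hours and 18 minutes leg 1 → 3:26 AM UTC (Jan 12).
Add 7 hours and 35 minutes layover in Darwin → 11:01 AM UTC.
Add 1 hour 32 minutes leg 2 → 12:33 PM UTC.
Add 6 hours 9 minutes layover in Bellhaven → 6:42 PM UTC.
Add 8 hours and 31 minutes leg 3 → 3:13 AM UTC (Jan 13).
Add 6 hours 17 minutes layover in Haldor → 9:30 AM UTC.
Add 5 hours and 52 minutes leg 4 → 3:22 PM UTC.
Kuala Lumpur is UTC+8:00, so local arrival = 3:22 PM + 8:00 = 11:22 PM on Jan 13.

11:22 PM on Jan 13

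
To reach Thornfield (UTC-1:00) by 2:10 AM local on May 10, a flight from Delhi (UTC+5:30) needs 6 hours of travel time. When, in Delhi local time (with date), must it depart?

2:40 AM on May 10

Target arrival in UTC: 2:10 AM + 1:00 = 3:10 AM on May 10.
Subtract 6 hours → departure 9:10 PM UTC on May 9.
Delhi is UTC+5:30: 9:10 PM + 5:30 = 2:40 AM on May 10.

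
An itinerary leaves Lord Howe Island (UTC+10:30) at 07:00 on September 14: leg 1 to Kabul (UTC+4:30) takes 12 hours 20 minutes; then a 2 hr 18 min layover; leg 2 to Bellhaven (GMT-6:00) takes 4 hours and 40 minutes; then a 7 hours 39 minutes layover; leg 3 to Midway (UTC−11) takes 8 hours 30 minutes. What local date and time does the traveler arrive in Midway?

20:57 on Sep 14

Convert departure to UTC: 07:00 − 10:30 = 20:30 UTC on Sep 13.
Add 12 hours 20 minutes leg 1 → 08:50 UTC (Sep 14).
Add 2 hours 18 minutes layover in Kabul → 11:08 UTC.
Add 4 hours and 40 minutes leg 2 → 15:48 UTC.
Add 7 hours and 39 minutes layover in Bellhaven → 23:27 UTC.
Add 8 hours and 30 minutes leg 3 → 07:57 UTC (Sep 15).
Midway is UTC−11:00, so local arrival = 07:57 − 11:00 = 20:57 on Sep 14.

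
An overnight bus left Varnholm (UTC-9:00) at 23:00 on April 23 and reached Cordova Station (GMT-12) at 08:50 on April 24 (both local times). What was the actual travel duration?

12 hours 50 minutes

Departure in UTC: 23:00 + 9:00 = 08:00 on Apr 24.
Arrival in UTC: 08:50 + 12:00 = 20:50 on Apr 24.
Elapsed = 20:50 − 08:00 = 12 hours 50 minutes.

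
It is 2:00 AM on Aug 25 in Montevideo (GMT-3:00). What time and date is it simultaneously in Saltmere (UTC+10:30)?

Saltmere is 13:30 ahead of Montevideo.
Shift by the zone difference: 2:00 AM + 13:30 = 3:30 PM on Aug 25 in Saltmere.

3:30 PM on Aug 25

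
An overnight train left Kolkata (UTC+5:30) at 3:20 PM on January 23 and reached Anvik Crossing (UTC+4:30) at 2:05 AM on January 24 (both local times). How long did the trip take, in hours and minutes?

Departure in UTC: 3:20 PM − 5:30 = 9:50 AM on Jan 23.
Arrival in UTC: 2:05 AM − 4:30 = 9:35 PM on Jan 23.
Elapsed = 9:35 PM − 9:50 AM = 11 hours 45 minutes.

11 hours 45 minutes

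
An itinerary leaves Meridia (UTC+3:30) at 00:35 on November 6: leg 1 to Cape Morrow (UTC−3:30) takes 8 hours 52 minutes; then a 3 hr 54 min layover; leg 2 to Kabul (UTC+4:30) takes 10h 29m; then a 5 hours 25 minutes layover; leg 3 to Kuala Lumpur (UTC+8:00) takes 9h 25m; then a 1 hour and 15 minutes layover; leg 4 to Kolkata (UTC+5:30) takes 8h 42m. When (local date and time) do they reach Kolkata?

Convert departure to UTC: 00:35 − 3:30 = 21:05 UTC on Nov 5.
Add 8 hours and 52 minutes leg 1 → 05:57 UTC (Nov 6).
Add 3 hours and 54 minutes layover in Cape Morrow → 09:51 UTC.
Add 10 hours 29 minutes leg 2 → 20:20 UTC.
Add 5 hours and 25 minutes layover in Kabul → 01:45 UTC (Nov 7).
Add 9 hours 25 minutes leg 3 → 11:10 UTC.
Add 1 hour and 15 minutes layover in Kuala Lumpur → 12:25 UTC.
Add 8 hours and 42 minutes leg 4 → 21:07 UTC.
Kolkata is UTC+5:30, so local arrival = 21:07 + 5:30 = 02:37 on Nov 8.

02:37 on Nov 8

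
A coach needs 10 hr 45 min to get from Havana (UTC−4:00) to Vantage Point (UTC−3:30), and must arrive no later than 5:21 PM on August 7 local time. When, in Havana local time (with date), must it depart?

Target arrival in UTC: 5:21 PM + 3:30 = 8:51 PM on Aug 7.
Subtract 10 hours and 45 minutes → departure 10:06 AM UTC on Aug 7.
Havana is UTC−4:00: 10:06 AM − 4:00 = 6:06 AM on Aug 7.

6:06 AM on August 7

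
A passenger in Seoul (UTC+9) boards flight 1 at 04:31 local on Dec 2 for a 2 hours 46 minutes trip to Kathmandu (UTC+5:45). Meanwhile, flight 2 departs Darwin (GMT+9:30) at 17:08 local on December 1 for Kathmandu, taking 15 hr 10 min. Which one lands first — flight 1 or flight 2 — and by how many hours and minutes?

the first, by 31 minutes

Flight 1 in UTC: 04:31 − 9:00 = 19:31 on Dec 1.
+2 hours and 46 minutes → arrive 22:17 UTC on Dec 1.
Flight 2 in UTC: 17:08 − 9:30 = 07:38 on Dec 1.
+15 hours and 10 minutes → arrive 22:48 UTC on Dec 1.
Flight 1 lands earlier by 31 minutes.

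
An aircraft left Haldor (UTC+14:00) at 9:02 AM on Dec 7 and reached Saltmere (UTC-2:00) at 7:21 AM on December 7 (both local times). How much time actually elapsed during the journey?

14 hours 19 minutes

Departure in UTC: 9:02 AM − 14:00 = 7:02 PM on Dec 6.
Arrival in UTC: 7:21 AM + 2:00 = 9:21 AM on Dec 7.
Elapsed = 9:21 AM − 7:02 PM (+1 day) = 14 hours 19 minutes.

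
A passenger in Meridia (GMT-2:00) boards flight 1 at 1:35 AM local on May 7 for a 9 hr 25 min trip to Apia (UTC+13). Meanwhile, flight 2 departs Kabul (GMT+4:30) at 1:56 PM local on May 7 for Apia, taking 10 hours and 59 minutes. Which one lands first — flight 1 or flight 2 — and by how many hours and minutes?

the first, by 7 hours 25 minutes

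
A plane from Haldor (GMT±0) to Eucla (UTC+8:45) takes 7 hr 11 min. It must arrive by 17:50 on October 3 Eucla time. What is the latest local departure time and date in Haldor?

Target arrival in UTC: 17:50 − 8:45 = 09:05 on Oct 3.
Subtract 7 hours and 11 minutes → departure 01:54 UTC on Oct 3.
Haldor is UTC+0, so departure is 01:54 on Oct 3.

01:54 on October 3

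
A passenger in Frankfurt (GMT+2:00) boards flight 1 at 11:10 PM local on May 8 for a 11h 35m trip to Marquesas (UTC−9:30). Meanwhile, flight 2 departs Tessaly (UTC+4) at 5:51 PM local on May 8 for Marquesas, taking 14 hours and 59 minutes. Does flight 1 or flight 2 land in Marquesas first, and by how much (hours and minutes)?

the second, by 3 hours 55 minutes

Flight 1 in UTC: 11:10 PM − 2:00 = 9:10 PM on May 8.
+11 hours and 35 minutes → arrive 8:45 AM UTC on May 9.
Flight 2 in UTC: 5:51 PM − 4:00 = 1:51 PM on May 8.
+14 hours 59 minutes → arrive 4:50 AM UTC on May 9.
Flight 2 lands earlier by 3 hours 55 minutes.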